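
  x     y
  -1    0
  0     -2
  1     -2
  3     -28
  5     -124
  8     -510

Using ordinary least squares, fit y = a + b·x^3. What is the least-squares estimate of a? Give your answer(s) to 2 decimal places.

a = -1.06

AᵀA·[a, b]ᵀ = Aᵀy reads: 6·a + 664·b = -666;  664·a + 278500·b = -277378.
(Σ1 = 6, Σx^3 = 664, Σx^3·x^3 = 278500, Σy = -666, Σx^3·y = -277378.)
Determinant 6·278500 − 664² = 1230104.
a = ((-666)·278500 − 664·(-277378))/1230104 = -162751/153763; b = (6·(-277378) − 664·(-666))/1230104 = -305511/307526.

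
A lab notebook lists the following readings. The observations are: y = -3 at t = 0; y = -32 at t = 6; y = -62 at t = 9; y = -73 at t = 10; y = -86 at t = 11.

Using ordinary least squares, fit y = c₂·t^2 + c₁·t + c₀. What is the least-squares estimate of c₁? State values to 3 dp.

With design matrix A, AᵀA = [[32498, 3276, 338]; [3276, 338, 36]; [338, 36, 5]] and Aᵀy = [-23880, -2426, -256]ᵀ.
Inverting the 3×3 Gram matrix, [c₂, c₁, c₀]ᵀ = [-33890/63399, -35533/21133, -187552/63399]ᵀ.

c₁ = -1.681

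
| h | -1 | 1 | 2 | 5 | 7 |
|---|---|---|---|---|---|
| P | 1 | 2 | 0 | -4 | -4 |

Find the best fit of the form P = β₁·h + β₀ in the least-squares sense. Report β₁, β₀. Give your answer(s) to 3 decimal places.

β₁ = -0.809, β₀ = 1.265

From the data, Σh·h = 80, Σh = 14, Σ1 = 5.
Moment sums: Σh·P = -47, ΣP = -5.
XᵀX·[β₁, β₀]ᵀ = XᵀP becomes [[80, 14]; [14, 5]]·[β₁, β₀]ᵀ = [-47, -5]ᵀ.
Determinant 80·5 − 14² = 204.
β₁ = ((-47)·5 − 14·(-5))/204 = -55/68; β₀ = (80·(-5) − 14·(-47))/204 = 43/34.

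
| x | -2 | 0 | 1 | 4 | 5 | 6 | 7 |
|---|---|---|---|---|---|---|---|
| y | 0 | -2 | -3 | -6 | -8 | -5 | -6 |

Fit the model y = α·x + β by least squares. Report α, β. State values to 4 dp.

α = -0.7206, β = -2.1239

Compute the Gram sums: Σx·x = 131, Σx = 21, Σ1 = 7.
Right-hand side: Σx·y = -139, Σy = -30.
So MᵀM·[α, β]ᵀ = Mᵀy: [[131, 21]; [21, 7]]·[α, β]ᵀ = [-139, -30]ᵀ.
Determinant 131·7 − 21² = 476.
α = ((-139)·7 − 21·(-30))/476 = -49/68; β = (131·(-30) − 21·(-139))/476 = -1011/476.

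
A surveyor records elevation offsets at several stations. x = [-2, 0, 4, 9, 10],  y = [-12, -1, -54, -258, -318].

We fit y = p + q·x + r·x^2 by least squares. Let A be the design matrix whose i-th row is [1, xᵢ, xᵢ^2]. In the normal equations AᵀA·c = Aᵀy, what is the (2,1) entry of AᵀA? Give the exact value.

21

Row 2 ↔ basis x, column 1 ↔ basis 1, so (AᵀA)_{2,1} = Σᵢ x = (-2)·(1) + (0)·(1) + (4)·(1) + (9)·(1) + (10)·(1) = 21.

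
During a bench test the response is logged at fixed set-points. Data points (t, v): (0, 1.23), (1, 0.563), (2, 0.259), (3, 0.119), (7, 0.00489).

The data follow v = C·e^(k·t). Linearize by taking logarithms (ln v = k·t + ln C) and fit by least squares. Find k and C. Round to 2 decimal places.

With ln vᵢ as the transformed response and tᵢ as the regressor:
XᵀX = [[63.0000, 13.0000]; [13.0000, 5]], rhs = [-46.9062, -9.1676]ᵀ  (here Σt = 13.0000, Σ(t)² = 63.0000, Σln v = -9.1676, Σt·ln v = -46.9062).
Slope k = (n·Σt·ln v − Σt·Σln v)/(n·Σ(t)² − (Σt)²) = (5·-46.9062 − 13.0000·-9.1676)/146.0000 = -0.79008; ln C = (Σln v − k·Σt)/n = 0.22070, so C = exp(0.22070) = 1.24695.

k = -0.79, C = 1.25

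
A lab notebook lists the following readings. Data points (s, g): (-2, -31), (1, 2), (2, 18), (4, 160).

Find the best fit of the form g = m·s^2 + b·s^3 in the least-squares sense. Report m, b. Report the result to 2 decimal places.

Sums needed: Σs^2·s^2 = 289, Σs^2·s^3 = 1025, Σs^3·s^3 = 4225.
Moment sums: Σs^2·g = 2510, Σs^3·g = 10634.
XᵀX·[m, b]ᵀ = Xᵀg becomes [[289, 1025]; [1025, 4225]]·[m, b]ᵀ = [2510, 10634]ᵀ.
Eliminating b: 4225·(row 1) − 1025·(row 2) gives 170400·m = 4225·2510 − 1025·10634 = -295100, so m = -2951/1704.
Then b = (10634 − 1025·(-2951/1704))/4225 = 125119/42600.

m = -1.73, b = 2.94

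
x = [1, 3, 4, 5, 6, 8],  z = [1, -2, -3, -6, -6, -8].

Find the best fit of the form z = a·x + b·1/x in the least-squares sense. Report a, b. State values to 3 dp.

a = -1.060, b = 2.184

AᵀA·[a, b]ᵀ = Aᵀz reads: 151·a + 6·b = -147;  6·a + (18101/14400)·b = -217/60.
(Σx·x = 151, Σx·1/x = 6, Σ1/x·1/x = 18101/14400, Σx·z = -147, Σ1/x·z = -217/60.)
det = 151·(18101/14400) − 6² = 2214851/14400.
a = ((-147)·(18101/14400) − 6·(-217/60))/(2214851/14400) = -2348367/2214851; b = (151·(-217/60) − 6·(-147))/(2214851/14400) = 4836720/2214851.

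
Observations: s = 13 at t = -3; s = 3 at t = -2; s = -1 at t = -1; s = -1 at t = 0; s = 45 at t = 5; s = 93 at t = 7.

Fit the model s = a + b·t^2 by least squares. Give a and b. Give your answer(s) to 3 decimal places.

Entries of MᵀM: Σ1 = 6, Σt^2 = 88, Σt^2·t^2 = 3124.
And Σs = 152, Σt^2·s = 5810.
MᵀM·[a, b]ᵀ = Mᵀs becomes [[6, 88]; [88, 3124]]·[a, b]ᵀ = [152, 5810]ᵀ.
Determinant 6·3124 − 88² = 11000.
a = (152·3124 − 88·5810)/11000 = -414/125; b = (6·5810 − 88·152)/11000 = 5371/2750.

a = -3.312, b = 1.953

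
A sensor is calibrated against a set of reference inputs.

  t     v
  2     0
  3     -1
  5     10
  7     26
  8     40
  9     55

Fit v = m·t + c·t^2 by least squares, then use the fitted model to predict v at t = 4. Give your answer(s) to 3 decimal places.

Setting ∂/∂m … = 0 gives: 232·m + 1744·c = 1044;  1744·m + 13780·c = 8530.
Determinant 232·13780 − 1744² = 155424.
m = (1044·13780 − 1744·8530)/155424 = -30625/9714; c = (232·8530 − 1744·1044)/155424 = 9889/9714.
At t = 4: v̂ = (-30625/9714)·(4) + (9889/9714)·(16) = 5954/1619.

v̂ = 3.678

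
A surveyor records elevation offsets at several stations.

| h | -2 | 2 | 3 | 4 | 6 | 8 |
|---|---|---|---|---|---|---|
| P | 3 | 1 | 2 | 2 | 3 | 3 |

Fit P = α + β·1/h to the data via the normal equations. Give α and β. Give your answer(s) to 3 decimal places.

α = 2.581, β = -1.697

Setting ∂/∂α … = 0 gives: 6·α + (7/8)·β = 14;  (7/8)·α + (413/576)·β = 25/24.
(Σ1 = 6, Σ1/h = 7/8, Σ1/h·1/h = 413/576, ΣP = 14, Σ1/h·P = 25/24.)
det = 6·(413/576) − (7/8)² = 679/192.
α = (14·(413/576) − (7/8)·(25/24))/(679/192) = 751/291; β = (6·(25/24) − (7/8)·14)/(679/192) = -1152/679.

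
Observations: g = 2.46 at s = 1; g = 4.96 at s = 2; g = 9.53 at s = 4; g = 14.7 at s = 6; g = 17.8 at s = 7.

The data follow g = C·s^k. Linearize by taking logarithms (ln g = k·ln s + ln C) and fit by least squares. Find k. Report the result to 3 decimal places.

With ln gᵢ as the transformed response and ln sᵢ as the regressor:
AᵀA = [[9.3992, 5.8171]; [5.8171, 5]], rhs = [14.6540, 10.3231]ᵀ  (here Σln s = 5.8171, Σ(ln s)² = 9.3992, Σln g = 10.3231, Σln s·ln g = 14.6540).
Solving (det = 13.1574): k = 1.00472, ln C = 0.89570.

k = 1.005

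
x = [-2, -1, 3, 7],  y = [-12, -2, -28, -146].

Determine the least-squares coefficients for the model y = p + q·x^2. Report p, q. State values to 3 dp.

p = -0.014, q = -2.983

Compute the Gram sums: Σ1 = 4, Σx^2 = 63, Σx^2·x^2 = 2499.
Moment sums: Σy = -188, Σx^2·y = -7456.
Eliminating q: 2499·(row 1) − 63·(row 2) gives 6027·p = 2499·(-188) − 63·(-7456) = -84, so p = -4/287.
Then q = ((-7456) − 63·(-4/287))/2499 = -17980/6027.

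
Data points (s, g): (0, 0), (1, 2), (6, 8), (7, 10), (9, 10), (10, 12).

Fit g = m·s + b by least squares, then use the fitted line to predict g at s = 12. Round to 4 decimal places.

ĝ = 14.5263

The normal equations are: 267·m + 33·b = 330;  33·m + 6·b = 42.
Eliminating b: 6·(row 1) − 33·(row 2) gives 513·m = 6·330 − 33·42 = 594, so m = 22/19.
Then b = (42 − 33·(22/19))/6 = 12/19.
At s = 12: ĝ = (22/19)·(12) + (12/19)·(1) = 276/19.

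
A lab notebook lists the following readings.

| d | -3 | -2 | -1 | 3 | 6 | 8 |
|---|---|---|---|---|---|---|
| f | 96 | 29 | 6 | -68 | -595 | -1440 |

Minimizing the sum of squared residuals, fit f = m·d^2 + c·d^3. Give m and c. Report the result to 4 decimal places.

The normal equations are: 5571·m + 40511·c = -113206;  40511·m + 310323·c = -870466.
(Σd^2·d^2 = 5571, Σd^2·d^3 = 40511, Σd^3·d^3 = 310323, Σd^2·f = -113206, Σd^3·f = -870466.)
Δ = 5571·310323 − 40511² = 87668312.
m = ((-113206)·310323 − 40511·(-870466))/87668312 = 33255647/21917078; c = (5571·(-870466) − 40511·(-113206))/87668312 = -65819455/21917078.

m = 1.5173, c = -3.0031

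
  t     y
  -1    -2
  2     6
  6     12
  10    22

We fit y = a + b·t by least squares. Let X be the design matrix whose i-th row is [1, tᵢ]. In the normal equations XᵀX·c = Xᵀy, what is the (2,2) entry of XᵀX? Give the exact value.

141

Row 2 ↔ basis t, column 2 ↔ basis t, so (XᵀX)_{2,2} = Σᵢ (t)·(t) = (-1)·(-1) + (2)·(2) + (6)·(6) + (10)·(10) = 141.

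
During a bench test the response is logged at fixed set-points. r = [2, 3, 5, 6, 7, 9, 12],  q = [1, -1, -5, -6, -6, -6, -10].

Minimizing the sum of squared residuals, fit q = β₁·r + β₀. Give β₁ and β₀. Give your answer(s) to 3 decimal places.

β₁ = -0.988, β₀ = 1.496

Normal-equation sums: Σr·r = 348, Σr = 44, Σ1 = 7.
Moment sums: Σr·q = -278, Σq = -33.
MᵀM·[β₁, β₀]ᵀ = Mᵀq becomes [[348, 44]; [44, 7]]·[β₁, β₀]ᵀ = [-278, -33]ᵀ.
Determinant 348·7 − 44² = 500.
β₁ = ((-278)·7 − 44·(-33))/500 = -247/250; β₀ = (348·(-33) − 44·(-278))/500 = 187/125.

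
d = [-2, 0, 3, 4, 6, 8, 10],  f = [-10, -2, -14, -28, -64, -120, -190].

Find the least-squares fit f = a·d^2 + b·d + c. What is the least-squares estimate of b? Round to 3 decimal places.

Setting ∂/∂a … = 0 gives: 15745·a + 1811·b + 229·c = -29598;  1811·a + 229·b + 29·c = -3378;  229·a + 29·b + 7·c = -428.
Row-reducing yields a = -183121/90363, b = 39449/30121, c = -1898/6951.

b = 1.310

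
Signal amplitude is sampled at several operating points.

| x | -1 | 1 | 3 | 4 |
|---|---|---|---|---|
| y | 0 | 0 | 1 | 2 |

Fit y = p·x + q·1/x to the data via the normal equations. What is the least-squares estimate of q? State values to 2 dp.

q = -0.50

Normal-equation sums: Σx·x = 27, Σx·1/x = 4, Σ1/x·1/x = 313/144.
Right-hand side: Σx·y = 11, Σ1/x·y = 5/6.
AᵀA·[p, q]ᵀ = Aᵀy becomes [[27, 4]; [4, 313/144]]·[p, q]ᵀ = [11, 5/6]ᵀ.
det = 27·(313/144) − 4² = 683/16.
p = (11·(313/144) − 4·(5/6))/(683/16) = 2963/6147; q = (27·(5/6) − 4·11)/(683/16) = -344/683.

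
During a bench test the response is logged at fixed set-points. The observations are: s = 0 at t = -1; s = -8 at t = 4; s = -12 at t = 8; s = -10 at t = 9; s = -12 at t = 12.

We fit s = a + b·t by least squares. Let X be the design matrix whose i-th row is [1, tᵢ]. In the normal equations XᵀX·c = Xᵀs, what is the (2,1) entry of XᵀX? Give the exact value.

32

Row 2 ↔ basis t, column 1 ↔ basis 1, so (XᵀX)_{2,1} = Σᵢ t = (-1)·(1) + (4)·(1) + (8)·(1) + (9)·(1) + (12)·(1) = 32.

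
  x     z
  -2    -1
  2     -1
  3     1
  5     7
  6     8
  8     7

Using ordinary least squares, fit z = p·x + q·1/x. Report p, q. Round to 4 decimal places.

From the data, Σx·x = 142, Σx·1/x = 6, Σ1/x·1/x = 10001/14400.
Right-hand side: Σx·z = 142, Σ1/x·z = 473/120.
MᵀM·[p, q]ᵀ = Mᵀz becomes [[142, 6]; [6, 10001/14400]]·[p, q]ᵀ = [142, 473/120]ᵀ.
Eliminating q: (10001/14400)·(row 1) − 6·(row 2) gives (450871/7200)·p = (10001/14400)·142 − 6·(473/120) = 539791/7200, so p = 539791/450871.
Then q = ((473/120) − 6·(539791/450871))/(10001/14400) = -2104440/450871.

p = 1.1972, q = -4.6675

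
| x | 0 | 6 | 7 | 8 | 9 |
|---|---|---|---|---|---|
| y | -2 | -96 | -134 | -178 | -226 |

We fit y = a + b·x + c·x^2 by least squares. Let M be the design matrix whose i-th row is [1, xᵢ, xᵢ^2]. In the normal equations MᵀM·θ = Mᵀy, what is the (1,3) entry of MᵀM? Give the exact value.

Row 1 ↔ basis 1, column 3 ↔ basis x^2, so (MᵀM)_{1,3} = Σᵢ x^2 = (1)·(0) + (1)·(36) + (1)·(49) + (1)·(64) + (1)·(81) = 230.

230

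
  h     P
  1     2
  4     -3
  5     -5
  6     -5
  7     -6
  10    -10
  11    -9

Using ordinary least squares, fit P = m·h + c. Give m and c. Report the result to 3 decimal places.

m = -1.116, c = 1.872

With design matrix A, AᵀA = [[348, 44]; [44, 7]] and AᵀP = [-306, -36]ᵀ.
Eliminating c: 7·(row 1) − 44·(row 2) gives 500·m = 7·(-306) − 44·(-36) = -558, so m = -279/250.
Then c = ((-36) − 44·(-279/250))/7 = 234/125.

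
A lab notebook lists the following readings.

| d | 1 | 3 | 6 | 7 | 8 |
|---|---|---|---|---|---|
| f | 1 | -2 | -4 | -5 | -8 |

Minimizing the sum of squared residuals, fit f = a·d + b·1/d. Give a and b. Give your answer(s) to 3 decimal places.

Entries of XᵀX: Σd·d = 159, Σd·1/d = 5, Σ1/d·1/d = 33161/28224.
Moment sums: Σd·f = -128, Σ1/d·f = -43/21.
So XᵀX·[a, b]ᵀ = Xᵀf: [[159, 5]; [5, 33161/28224]]·[a, b]ᵀ = [-128, -43/21]ᵀ.
Eliminating b: (33161/28224)·(row 1) − 5·(row 2) gives (1522333/9408)·a = (33161/28224)·(-128) − 5·(-43/21) = -61807/441, so a = -3955648/4566999.
Then b = ((-43/21) − 5·(-3955648/4566999))/(33161/28224) = 2958144/1522333.

a = -0.866, b = 1.943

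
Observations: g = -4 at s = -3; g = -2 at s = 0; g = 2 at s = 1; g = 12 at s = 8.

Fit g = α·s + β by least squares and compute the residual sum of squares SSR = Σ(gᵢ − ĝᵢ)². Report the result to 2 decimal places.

From the data, Σs·s = 74, Σs = 6, Σ1 = 4.
And Σs·g = 110, Σg = 8.
Δ = 74·4 − 6² = 260.
α = (110·4 − 6·8)/260 = 98/65; β = (74·8 − 6·110)/260 = -17/65.
Residuals: 51/65, -113/65, 49/65, 1/5; SSR = 276/65.

SSR = 4.25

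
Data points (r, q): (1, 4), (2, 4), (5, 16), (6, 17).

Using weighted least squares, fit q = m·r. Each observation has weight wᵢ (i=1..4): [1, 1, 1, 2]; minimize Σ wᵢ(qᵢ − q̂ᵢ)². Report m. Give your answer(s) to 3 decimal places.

m = 2.902

From the data, Σwᵢ·r·r = 102.
For MᵀWq: Σwᵢ·r·q = 296.
MᵀWM·[m]ᵀ = MᵀWq becomes [[102]]·[m]ᵀ = [296]ᵀ.
Hence m = 296 / 102 ≈ 2.90196.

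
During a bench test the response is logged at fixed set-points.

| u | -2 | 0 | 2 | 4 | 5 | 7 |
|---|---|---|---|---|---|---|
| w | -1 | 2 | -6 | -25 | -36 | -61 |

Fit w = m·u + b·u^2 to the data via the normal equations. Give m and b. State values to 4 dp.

m = -1.9041, b = -0.9970

The normal equations are: 98·m + 532·b = -717;  532·m + 3314·b = -4317.
Determinant 98·3314 − 532² = 41748.
m = ((-717)·3314 − 532·(-4317))/41748 = -13249/6958; b = (98·(-4317) − 532·(-717))/41748 = -991/994.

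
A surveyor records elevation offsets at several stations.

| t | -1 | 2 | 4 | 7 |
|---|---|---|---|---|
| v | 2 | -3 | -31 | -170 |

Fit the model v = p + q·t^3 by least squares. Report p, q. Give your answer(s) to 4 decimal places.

p = 1.1615, q = -0.4991

With design matrix A, AᵀA = [[4, 414]; [414, 121810]] and Aᵀv = [-202, -60320]ᵀ.
Eliminating q: 121810·(row 1) − 414·(row 2) gives 315844·p = 121810·(-202) − 414·(-60320) = 366860, so p = 91715/78961.
Then q = ((-60320) − 414·(91715/78961))/121810 = -39413/78961.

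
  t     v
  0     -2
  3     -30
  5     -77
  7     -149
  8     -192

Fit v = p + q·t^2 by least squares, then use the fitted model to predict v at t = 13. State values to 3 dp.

From the data, Σ1 = 5, Σt^2 = 147, Σt^2·t^2 = 7203.
For Aᵀv: Σv = -450, Σt^2·v = -21784.
So AᵀA·[p, q]ᵀ = Aᵀv: [[5, 147]; [147, 7203]]·[p, q]ᵀ = [-450, -21784]ᵀ.
Determinant 5·7203 − 147² = 14406.
p = ((-450)·7203 − 147·(-21784))/14406 = -19/7; q = (5·(-21784) − 147·(-450))/14406 = -3055/1029.
At t = 13: v̂ = (-19/7)·(1) + (-3055/1029)·(169) = -519088/1029.

v̂ = -504.459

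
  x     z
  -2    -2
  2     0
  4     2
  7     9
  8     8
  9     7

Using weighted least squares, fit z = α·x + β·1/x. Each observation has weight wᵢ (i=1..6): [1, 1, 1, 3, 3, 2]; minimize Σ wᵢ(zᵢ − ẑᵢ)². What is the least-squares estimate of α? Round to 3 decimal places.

α = 1.032

Entries of MᵀWM: Σwᵢ·x·x = 525, Σwᵢ·x·1/x = 11, Σwᵢ·1/x·1/x = 176615/254016.
Moment sums: Σwᵢ·x·z = 519, Σwᵢ·1/x·z = 1249/126.
So MᵀWM·[α, β]ᵀ = MᵀWz: [[525, 11]; [11, 176615/254016]]·[α, β]ᵀ = [519, 1249/126]ᵀ.
Δ = 525·(176615/254016) − 11² = 2951759/12096.
α = (519·(176615/254016) − 11·(1249/126))/(2951759/12096) = 21321787/20662313; β = (525·(1249/126) − 11·519)/(2951759/12096) = -6106464/2951759.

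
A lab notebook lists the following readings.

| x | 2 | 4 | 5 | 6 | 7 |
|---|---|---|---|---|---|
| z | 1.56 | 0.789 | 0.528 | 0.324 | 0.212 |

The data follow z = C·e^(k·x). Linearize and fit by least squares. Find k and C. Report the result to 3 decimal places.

k = -0.402, C = 3.696

Let Y = ln z. Fitting Y = k·x + ln C by least squares:
AᵀA = [[130.0000, 24.0000]; [24.0000, 5]], rhs = [-20.8721, -3.1091]ᵀ  (here Σx = 24.0000, Σ(x)² = 130.0000, Σln z = -3.1091, Σx·ln z = -20.8721).
Δ = 130.0000·5 − (24.0000)² = 74.0000; k = (-20.8721·5 − 24.0000·-3.1091)/74.0000 = -0.40191, ln C = (130.0000·-3.1091 − 24.0000·-20.8721)/74.0000 = 1.30733, so C = exp(1.30733) = 3.69630.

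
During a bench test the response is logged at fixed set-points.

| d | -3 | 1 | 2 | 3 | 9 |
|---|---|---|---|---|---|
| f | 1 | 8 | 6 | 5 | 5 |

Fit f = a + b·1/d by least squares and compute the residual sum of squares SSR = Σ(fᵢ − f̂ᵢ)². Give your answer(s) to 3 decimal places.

Normal-equation sums: Σ1 = 5, Σ1/d = 29/18, Σ1/d·1/d = 481/324.
Moment sums: Σf = 25, Σ1/d·f = 116/9.
Normal equations: [[5, 29/18]; [29/18, 481/324]]·[a, b]ᵀ = [25, 116/9]ᵀ.
Determinant 5·(481/324) − (29/18)² = 391/81.
a = (25·(481/324) − (29/18)·(116/9))/(391/81) = 5297/1564; b = (5·(116/9) − (29/18)·25)/(391/81) = 3915/782.
Residuals: -1123/1564, -615/1564, 43/391, -87/1564, 1653/1564; SSR = 2819/1564.

SSR = 1.802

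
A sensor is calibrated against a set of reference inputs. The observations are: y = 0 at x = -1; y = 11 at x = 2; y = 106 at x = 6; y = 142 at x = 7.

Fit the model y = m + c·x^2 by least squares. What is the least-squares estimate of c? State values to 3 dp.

Compute the Gram sums: Σ1 = 4, Σx^2 = 90, Σx^2·x^2 = 3714.
For Mᵀy: Σy = 259, Σx^2·y = 10818.
MᵀM·[m, c]ᵀ = Mᵀy becomes [[4, 90]; [90, 3714]]·[m, c]ᵀ = [259, 10818]ᵀ.
Δ = 4·3714 − 90² = 6756.
m = (259·3714 − 90·10818)/6756 = -1949/1126; c = (4·10818 − 90·259)/6756 = 3327/1126.

c = 2.955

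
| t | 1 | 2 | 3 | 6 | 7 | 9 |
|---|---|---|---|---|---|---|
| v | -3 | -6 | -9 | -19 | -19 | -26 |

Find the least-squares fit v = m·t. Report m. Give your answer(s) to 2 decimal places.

m = -2.91

Entries of XᵀX: Σt·t = 180.
For Xᵀv: Σt·v = -523.
Hence m = -523 / 180 ≈ -2.90556.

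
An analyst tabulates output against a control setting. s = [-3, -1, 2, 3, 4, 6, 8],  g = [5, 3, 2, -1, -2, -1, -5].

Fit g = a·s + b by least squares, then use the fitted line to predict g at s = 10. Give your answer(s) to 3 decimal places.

With design matrix M, MᵀM = [[139, 19]; [19, 7]] and Mᵀg = [-71, 1]ᵀ.
Δ = 139·7 − 19² = 612.
a = ((-71)·7 − 19·1)/612 = -43/51; b = (139·1 − 19·(-71))/612 = 124/51.
At s = 10: ĝ = (-43/51)·(10) + (124/51)·(1) = -6.

ĝ = -6.000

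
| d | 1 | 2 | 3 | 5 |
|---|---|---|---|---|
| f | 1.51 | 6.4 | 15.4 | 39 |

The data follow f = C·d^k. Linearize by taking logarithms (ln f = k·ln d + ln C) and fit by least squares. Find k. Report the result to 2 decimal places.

Linearized form: ln f = k·ln d + ln C. From the 4 transformed points,
Over the data: Σln d = 3.4012, Σ(ln d)² = 4.2777, Σln f = 8.6663, Σln d·ln f = 10.1870.
Normal system: [[4.2777, 3.4012]; [3.4012, 4]]·[k, ln C]ᵀ = [10.1870, 8.6663]ᵀ.
Δ = 4.2777·4 − (3.4012)² = 5.5426; k = (10.1870·4 − 3.4012·8.6663)/5.5426 = 2.03369, ln C = (4.2777·8.6663 − 3.4012·10.1870)/5.5426 = 0.43734.

k = 2.03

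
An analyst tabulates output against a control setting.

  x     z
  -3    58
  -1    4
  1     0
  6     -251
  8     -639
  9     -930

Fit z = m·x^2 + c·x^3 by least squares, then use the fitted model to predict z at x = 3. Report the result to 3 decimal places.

ẑ = -22.435

AᵀA·[m, c]ᵀ = Aᵀz reads: 12036·m + 99350·c = -124736;  99350·m + 840972·c = -1060924.
Eliminating c: 840972·(row 1) − 99350·(row 2) gives 251516492·m = 840972·(-124736) − 99350·(-1060924) = 503316008, so m = 125829002/62879123.
Then c = ((-1060924) − 99350·(125829002/62879123))/840972 = -94189916/62879123.
At x = 3: ẑ = (125829002/62879123)·(9) + (-94189916/62879123)·(27) = -1410666714/62879123.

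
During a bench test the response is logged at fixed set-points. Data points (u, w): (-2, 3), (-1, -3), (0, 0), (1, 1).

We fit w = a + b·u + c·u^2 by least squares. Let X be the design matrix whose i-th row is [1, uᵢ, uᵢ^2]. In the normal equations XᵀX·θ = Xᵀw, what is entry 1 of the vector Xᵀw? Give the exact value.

Entry 1 ↔ basis 1, so (Xᵀw)_{1} = Σᵢ wᵢ = (1)·(3) + (1)·(-3) + (1)·(0) + (1)·(1) = 1.

1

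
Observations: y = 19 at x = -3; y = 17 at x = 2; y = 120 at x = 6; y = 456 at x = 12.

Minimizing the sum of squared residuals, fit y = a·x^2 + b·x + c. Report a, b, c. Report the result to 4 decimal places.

a = 2.9713, b = 2.3643, c = -0.4121

Normal-equation sums: Σx^2·x^2 = 22129, Σx^2·x = 1925, Σx^2 = 193, Σx·x = 193, Σx = 17, Σ1 = 4.
For Mᵀy: Σx^2·y = 70223, Σx·y = 6169, Σy = 612.
So MᵀM·[a, b, c]ᵀ = Mᵀy: [[22129, 1925, 193]; [1925, 193, 17]; [193, 17, 4]]·[a, b, c]ᵀ = [70223, 6169, 612]ᵀ.
Solving the 3×3 system (Gaussian elimination) gives a = 129607/43620, b = 103129/43620, c = -1498/3635.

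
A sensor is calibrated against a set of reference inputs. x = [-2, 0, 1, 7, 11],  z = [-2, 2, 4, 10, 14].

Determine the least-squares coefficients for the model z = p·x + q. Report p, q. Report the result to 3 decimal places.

p = 1.167, q = 1.631

The normal system AᵀA·[p, q]ᵀ = Aᵀz is [[175, 17]; [17, 5]]·[p, q]ᵀ = [232, 28]ᵀ.
Determinant 175·5 − 17² = 586.
p = (232·5 − 17·28)/586 = 342/293; q = (175·28 − 17·232)/586 = 478/293.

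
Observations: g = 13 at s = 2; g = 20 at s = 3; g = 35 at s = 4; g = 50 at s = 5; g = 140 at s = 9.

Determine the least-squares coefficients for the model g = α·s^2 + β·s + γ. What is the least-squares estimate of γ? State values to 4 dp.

Compute the Gram sums: Σs^2·s^2 = 7539, Σs^2·s = 953, Σs^2 = 135, Σs·s = 135, Σs = 23, Σ1 = 5.
And Σs^2·g = 13382, Σs·g = 1736, Σg = 258.
Normal equations: [[7539, 953, 135]; [953, 135, 23]; [135, 23, 5]]·[α, β, γ]ᵀ = [13382, 1736, 258]ᵀ.
Solving the 3×3 system (Gaussian elimination) gives α = 6266/4351, β = 10591/4351, γ = 6611/4351.

γ = 1.5194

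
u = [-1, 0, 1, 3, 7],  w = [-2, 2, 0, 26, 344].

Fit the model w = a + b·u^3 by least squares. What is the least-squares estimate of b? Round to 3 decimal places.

Sums needed: Σ1 = 5, Σu^3 = 370, Σu^3·u^3 = 118380.
For Xᵀw: Σw = 370, Σu^3·w = 118696.
Δ = 5·118380 − 370² = 455000.
a = (370·118380 − 370·118696)/455000 = -2923/11375; b = (5·118696 − 370·370)/455000 = 22829/22750.

b = 1.003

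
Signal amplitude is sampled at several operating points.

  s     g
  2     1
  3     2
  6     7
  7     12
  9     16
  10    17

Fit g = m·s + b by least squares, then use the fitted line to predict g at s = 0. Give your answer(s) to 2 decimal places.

Normal-equation sums: Σs·s = 279, Σs = 37, Σ1 = 6.
For Xᵀg: Σs·g = 448, Σg = 55.
Normal equations: [[279, 37]; [37, 6]]·[m, b]ᵀ = [448, 55]ᵀ.
Eliminating b: 6·(row 1) − 37·(row 2) gives 305·m = 6·448 − 37·55 = 653, so m = 653/305.
Then b = (55 − 37·(653/305))/6 = -1231/305.
At s = 0: ĝ = (653/305)·(0) + (-1231/305)·(1) = -1231/305.

ĝ = -4.04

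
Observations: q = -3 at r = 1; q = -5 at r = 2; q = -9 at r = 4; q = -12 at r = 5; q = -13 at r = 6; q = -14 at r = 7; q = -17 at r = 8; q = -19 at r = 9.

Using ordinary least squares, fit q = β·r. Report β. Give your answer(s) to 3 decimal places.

From the data, Σr·r = 276.
Right-hand side: Σr·q = -592.
So AᵀA·[β]ᵀ = Aᵀq: [[276]]·[β]ᵀ = [-592]ᵀ.
Hence β = -592 / 276 ≈ -2.14493.

β = -2.145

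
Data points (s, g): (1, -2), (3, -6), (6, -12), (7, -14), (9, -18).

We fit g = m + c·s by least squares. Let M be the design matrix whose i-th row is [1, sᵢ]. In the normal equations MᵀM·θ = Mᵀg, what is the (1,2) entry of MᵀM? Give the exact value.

Row 1 ↔ basis 1, column 2 ↔ basis s, so (MᵀM)_{1,2} = Σᵢ s = (1)·(1) + (1)·(3) + (1)·(6) + (1)·(7) + (1)·(9) = 26.

26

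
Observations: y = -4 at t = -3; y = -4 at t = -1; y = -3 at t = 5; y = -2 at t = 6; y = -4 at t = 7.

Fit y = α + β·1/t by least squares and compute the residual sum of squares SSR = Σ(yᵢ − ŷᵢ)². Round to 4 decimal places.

Normal-equation sums: Σ1 = 5, Σ1/t = -173/210, Σ1/t·1/t = 52889/44100.
Right-hand side: Σy = -17, Σ1/t·y = 134/35.
Eliminating β: (52889/44100)·(row 1) − (-173/210)·(row 2) gives (19543/3675)·α = (52889/44100)·(-17) − (-173/210)·(134/35) = -760021/44100, so α = -760021/234516.
Then β = ((134/35) − (-173/210)·(-760021/234516))/(52889/44100) = 37765/39086.
Residuals: -34171/78172, 48547/234516, 11155/234516, 21102/19543, -210413/234516; SSR = 517603/234516.

SSR = 2.2071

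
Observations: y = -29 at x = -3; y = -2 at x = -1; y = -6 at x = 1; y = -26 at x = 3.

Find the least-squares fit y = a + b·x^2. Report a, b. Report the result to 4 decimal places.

The normal system AᵀA·[a, b]ᵀ = Aᵀy is [[4, 20]; [20, 164]]·[a, b]ᵀ = [-63, -503]ᵀ.
Determinant 4·164 − 20² = 256.
a = ((-63)·164 − 20·(-503))/256 = -17/16; b = (4·(-503) − 20·(-63))/256 = -47/16.

a = -1.0625, b = -2.9375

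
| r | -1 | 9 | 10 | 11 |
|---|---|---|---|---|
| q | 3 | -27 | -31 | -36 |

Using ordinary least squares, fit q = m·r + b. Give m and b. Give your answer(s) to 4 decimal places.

m = -3.1509, b = 0.0943

Entries of MᵀM: Σr·r = 303, Σr = 29, Σ1 = 4.
And Σr·q = -952, Σq = -91.
Δ = 303·4 − 29² = 371.
m = ((-952)·4 − 29·(-91))/371 = -167/53; b = (303·(-91) − 29·(-952))/371 = 5/53.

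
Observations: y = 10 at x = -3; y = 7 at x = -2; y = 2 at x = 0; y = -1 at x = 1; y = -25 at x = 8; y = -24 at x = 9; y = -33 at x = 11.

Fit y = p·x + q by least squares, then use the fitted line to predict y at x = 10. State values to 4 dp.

ŷ = -29.2370

Sums needed: Σx·x = 280, Σx = 24, Σ1 = 7.
Moment sums: Σx·y = -824, Σy = -64.
So MᵀM·[p, q]ᵀ = Mᵀy: [[280, 24]; [24, 7]]·[p, q]ᵀ = [-824, -64]ᵀ.
Eliminating q: 7·(row 1) − 24·(row 2) gives 1384·p = 7·(-824) − 24·(-64) = -4232, so p = -529/173.
Then q = ((-64) − 24·(-529/173))/7 = 232/173.
At x = 10: ŷ = (-529/173)·(10) + (232/173)·(1) = -5058/173.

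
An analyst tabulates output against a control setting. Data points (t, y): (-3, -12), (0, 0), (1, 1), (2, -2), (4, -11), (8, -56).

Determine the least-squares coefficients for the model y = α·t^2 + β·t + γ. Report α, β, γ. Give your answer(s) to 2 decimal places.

From the data, Σt^2·t^2 = 4450, Σt^2·t = 558, Σt^2 = 94, Σt·t = 94, Σt = 12, Σ1 = 6.
Moment sums: Σt^2·y = -3875, Σt·y = -459, Σy = -80.
Normal equations: [[4450, 558, 94]; [558, 94, 12]; [94, 12, 6]]·[α, β, γ]ᵀ = [-3875, -459, -80]ᵀ.
Inverting the 3×3 Gram matrix, [α, β, γ]ᵀ = [-10933/10727, 119691/107270, 21594/53635]ᵀ.

α = -1.02, β = 1.12, γ = 0.40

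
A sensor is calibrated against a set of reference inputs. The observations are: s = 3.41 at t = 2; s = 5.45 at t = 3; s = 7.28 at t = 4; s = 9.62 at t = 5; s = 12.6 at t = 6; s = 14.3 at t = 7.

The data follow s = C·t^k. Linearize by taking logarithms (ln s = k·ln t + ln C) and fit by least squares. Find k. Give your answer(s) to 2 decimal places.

With ln sᵢ as the transformed response and ln tᵢ as the regressor:
Σln t = 8.5252, Σ(ln t)² = 13.1965, Σln s = 12.3653, Σln t·ln s = 18.8250.
Equations: 13.1965·k + 8.5252·ln C = 18.8250;  8.5252·k + 6·ln C = 12.3653.
Slope k = (n·Σln t·ln s − Σln t·Σln s)/(n·Σ(ln t)² − (Σln t)²) = (6·18.8250 − 8.5252·12.3653)/6.5005 = 1.15903; ln C = (Σln s − k·Σln t)/n = 0.41406.

k = 1.16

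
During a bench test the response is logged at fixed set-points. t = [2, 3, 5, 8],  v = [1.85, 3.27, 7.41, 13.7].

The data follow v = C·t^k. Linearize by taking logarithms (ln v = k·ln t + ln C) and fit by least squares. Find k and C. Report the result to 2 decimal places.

Linearized form: ln v = k·ln t + ln C. From the 4 transformed points,
Sums: Σln t = 5.4806, Σ(ln t)² = 8.6018, Σln v = 6.4202, Σln t·ln v = 10.3942.
Normal system: [[8.6018, 5.4806]; [5.4806, 4]]·[k, ln C]ᵀ = [10.3942, 6.4202]ᵀ.
Slope k = (n·Σln t·ln v − Σln t·Σln v)/(n·Σ(ln t)² − (Σln t)²) = (4·10.3942 − 5.4806·6.4202)/4.3697 = 1.46234; ln C = (Σln v − k·Σln t)/n = -0.39859, so C = exp(-0.39859) = 0.67126.

k = 1.46, C = 0.67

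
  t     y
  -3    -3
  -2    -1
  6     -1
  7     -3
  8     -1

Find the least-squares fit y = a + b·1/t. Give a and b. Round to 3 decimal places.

a = -1.787, b = 0.157

The normal equations are: 5·a + (-67/168)·b = -9;  (-67/168)·a + (11993/28224)·b = 131/168.
det = 5·(11993/28224) − (-67/168)² = 1541/784.
a = ((-9)·(11993/28224) − (-67/168)·(131/168))/(1541/784) = -370/207; b = (5·(131/168) − (-67/168)·(-9))/(1541/784) = 728/4623.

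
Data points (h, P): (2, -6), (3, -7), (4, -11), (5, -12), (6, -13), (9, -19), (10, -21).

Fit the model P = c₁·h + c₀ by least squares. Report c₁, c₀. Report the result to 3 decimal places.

c₁ = -1.864, c₀ = -2.327

AᵀA·[c₁, c₀]ᵀ = AᵀP reads: 271·c₁ + 39·c₀ = -596;  39·c₁ + 7·c₀ = -89.
(Σh·h = 271, Σh = 39, Σ1 = 7, Σh·P = -596, ΣP = -89.)
Δ = 271·7 − 39² = 376.
c₁ = ((-596)·7 − 39·(-89))/376 = -701/376; c₀ = (271·(-89) − 39·(-596))/376 = -875/376.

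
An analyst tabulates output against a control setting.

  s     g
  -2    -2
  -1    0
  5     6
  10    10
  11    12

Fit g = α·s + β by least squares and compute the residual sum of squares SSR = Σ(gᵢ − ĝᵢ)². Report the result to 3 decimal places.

From the data, Σs·s = 251, Σs = 23, Σ1 = 5.
Right-hand side: Σs·g = 266, Σg = 26.
Determinant 251·5 − 23² = 726.
α = (266·5 − 23·26)/726 = 122/121; β = (251·26 − 23·266)/726 = 68/121.
Residuals: -6/11, 54/121, 48/121, -78/121, 42/121; SSR = 144/121.

SSR = 1.190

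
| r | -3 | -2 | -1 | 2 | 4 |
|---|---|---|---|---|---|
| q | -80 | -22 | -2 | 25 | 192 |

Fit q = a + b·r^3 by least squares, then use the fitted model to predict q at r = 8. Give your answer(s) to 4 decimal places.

The normal equations are: 5·a + 36·b = 113;  36·a + 4954·b = 14826.
Eliminating b: 4954·(row 1) − 36·(row 2) gives 23474·a = 4954·113 − 36·14826 = 26066, so a = 13033/11737.
Then b = (14826 − 36·(13033/11737))/4954 = 35031/11737.
At r = 8: q̂ = (13033/11737)·(1) + (35031/11737)·(512) = 17948905/11737.

q̂ = 1529.2583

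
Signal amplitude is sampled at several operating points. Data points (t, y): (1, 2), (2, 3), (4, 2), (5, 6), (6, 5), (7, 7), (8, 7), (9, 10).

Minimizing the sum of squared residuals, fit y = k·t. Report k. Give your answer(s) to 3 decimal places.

Compute the Gram sums: Σt·t = 276.
And Σt·y = 271.
So MᵀM·[k]ᵀ = Mᵀy: [[276]]·[k]ᵀ = [271]ᵀ.
Hence k = 271 / 276 ≈ 0.981884.

k = 0.982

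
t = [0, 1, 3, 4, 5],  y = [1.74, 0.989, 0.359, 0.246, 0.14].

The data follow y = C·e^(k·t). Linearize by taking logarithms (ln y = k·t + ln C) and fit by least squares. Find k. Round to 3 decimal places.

k = -0.495

Let Y = ln y. Fitting Y = k·t + ln C by least squares:
XᵀX = [[51.0000, 13.0000]; [13.0000, 5]], rhs = [-18.5246, -3.8501]ᵀ  (here Σt = 13.0000, Σ(t)² = 51.0000, Σln y = -3.8501, Σt·ln y = -18.5246).
Δ = 51.0000·5 − (13.0000)² = 86.0000; k = (-18.5246·5 − 13.0000·-3.8501)/86.0000 = -0.49501, ln C = (51.0000·-3.8501 − 13.0000·-18.5246)/86.0000 = 0.51701.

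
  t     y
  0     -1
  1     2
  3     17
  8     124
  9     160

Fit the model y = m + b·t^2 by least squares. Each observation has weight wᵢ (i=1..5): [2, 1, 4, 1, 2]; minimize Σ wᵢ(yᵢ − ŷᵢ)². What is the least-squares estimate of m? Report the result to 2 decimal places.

m = -0.79

The normal equations are: 10·m + 263·b = 512;  263·m + 17543·b = 34470.
(Σwᵢ·1 = 10, Σwᵢ·t^2 = 263, Σwᵢ·t^2·t^2 = 17543, Σwᵢ·y = 512, Σwᵢ·t^2·y = 34470.)
Determinant 10·17543 − 263² = 106261.
m = (512·17543 − 263·34470)/106261 = -83594/106261; b = (10·34470 − 263·512)/106261 = 210044/106261.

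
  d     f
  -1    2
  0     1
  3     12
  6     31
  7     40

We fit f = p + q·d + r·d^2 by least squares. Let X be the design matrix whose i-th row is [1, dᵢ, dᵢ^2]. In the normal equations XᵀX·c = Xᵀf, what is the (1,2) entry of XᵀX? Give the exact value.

15

Row 1 ↔ basis 1, column 2 ↔ basis d, so (XᵀX)_{1,2} = Σᵢ d = (1)·(-1) + (1)·(0) + (1)·(3) + (1)·(6) + (1)·(7) = 15.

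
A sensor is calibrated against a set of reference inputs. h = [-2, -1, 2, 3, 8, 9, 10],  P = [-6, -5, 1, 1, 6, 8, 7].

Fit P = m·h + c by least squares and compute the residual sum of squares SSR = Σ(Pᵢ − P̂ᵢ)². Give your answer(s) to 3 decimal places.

Setting ∂/∂m … = 0 gives: 263·m + 29·c = 212;  29·m + 7·c = 12.
(Σh·h = 263, Σh = 29, Σ1 = 7, Σh·P = 212, ΣP = 12.)
Determinant 263·7 − 29² = 1000.
m = (212·7 − 29·12)/1000 = 142/125; c = (263·12 − 29·212)/1000 = -374/125.
Residuals: -92/125, -109/125, 43/25, 73/125, -12/125, 96/125, -171/125; SSR = 884/125.

SSR = 7.072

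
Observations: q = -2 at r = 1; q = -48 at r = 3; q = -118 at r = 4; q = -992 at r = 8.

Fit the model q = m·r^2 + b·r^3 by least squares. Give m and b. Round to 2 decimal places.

The normal system MᵀM·[m, b]ᵀ = Mᵀq is [[4434, 34036]; [34036, 266970]]·[m, b]ᵀ = [-65810, -516754]ᵀ.
Eliminating b: 266970·(row 1) − 34036·(row 2) gives 25295684·m = 266970·(-65810) − 34036·(-516754) = 18943444, so m = 4735861/6323921.
Then b = ((-516754) − 34036·(4735861/6323921))/266970 = -12844519/6323921.

m = 0.75, b = -2.03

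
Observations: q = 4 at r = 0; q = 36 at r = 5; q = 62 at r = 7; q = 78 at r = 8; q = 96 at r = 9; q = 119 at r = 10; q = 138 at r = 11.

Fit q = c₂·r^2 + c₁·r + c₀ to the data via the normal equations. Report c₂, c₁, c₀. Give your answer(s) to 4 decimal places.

XᵀX·[c₂, c₁, c₀]ᵀ = Xᵀq reads: 38324·c₂ + 4040·c₁ + 440·c₀ = 45304;  4040·c₂ + 440·c₁ + 50·c₀ = 4810;  440·c₂ + 50·c₁ + 7·c₀ = 533.
Row-reducing yields c₂ = 2278/2303, c₁ = 3209/2303, c₀ = 1321/329.

c₂ = 0.9891, c₁ = 1.3934, c₀ = 4.0152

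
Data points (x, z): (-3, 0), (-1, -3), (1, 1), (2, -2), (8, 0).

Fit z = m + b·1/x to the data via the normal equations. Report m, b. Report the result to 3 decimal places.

m = -0.880, b = 1.370

Entries of AᵀA: Σ1 = 5, Σ1/x = 7/24, Σ1/x·1/x = 1369/576.
And Σz = -4, Σ1/x·z = 3.
AᵀA·[m, b]ᵀ = Aᵀz becomes [[5, 7/24]; [7/24, 1369/576]]·[m, b]ᵀ = [-4, 3]ᵀ.
Δ = 5·(1369/576) − (7/24)² = 1699/144.
m = ((-4)·(1369/576) − (7/24)·3)/(1699/144) = -1495/1699; b = (5·3 − (7/24)·(-4))/(1699/144) = 2328/1699.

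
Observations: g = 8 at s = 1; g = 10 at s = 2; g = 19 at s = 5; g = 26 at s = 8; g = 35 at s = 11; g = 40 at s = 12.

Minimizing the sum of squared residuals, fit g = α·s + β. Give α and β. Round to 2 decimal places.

The normal equations are: 359·α + 39·β = 1196;  39·α + 6·β = 138.
(Σs·s = 359, Σs = 39, Σ1 = 6, Σs·g = 1196, Σg = 138.)
Determinant 359·6 − 39² = 633.
α = (1196·6 − 39·138)/633 = 598/211; β = (359·138 − 39·1196)/633 = 966/211.

α = 2.83, β = 4.58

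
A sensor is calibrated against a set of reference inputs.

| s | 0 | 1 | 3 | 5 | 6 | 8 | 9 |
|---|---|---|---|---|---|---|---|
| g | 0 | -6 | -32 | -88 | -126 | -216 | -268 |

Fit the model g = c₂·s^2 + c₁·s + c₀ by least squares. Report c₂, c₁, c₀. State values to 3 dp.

The normal equations are: 12660·c₂ + 1610·c₁ + 216·c₀ = -42562;  1610·c₂ + 216·c₁ + 32·c₀ = -5438;  216·c₂ + 32·c₁ + 7·c₀ = -736.
Inverting the 3×3 Gram matrix, [c₂, c₁, c₀]ᵀ = [-162839/53081, -124519/53081, 12888/53081]ᵀ.

c₂ = -3.068, c₁ = -2.346, c₀ = 0.243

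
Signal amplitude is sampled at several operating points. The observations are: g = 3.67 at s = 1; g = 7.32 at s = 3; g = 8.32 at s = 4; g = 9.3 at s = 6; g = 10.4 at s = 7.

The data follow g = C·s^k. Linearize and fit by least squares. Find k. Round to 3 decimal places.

With ln gᵢ as the transformed response and ln sᵢ as the regressor:
AᵀA = [[10.1257, 6.2226]; [6.2226, 5]], rhs = [13.6766, 9.9813]ᵀ  (here Σln s = 6.2226, Σ(ln s)² = 10.1257, Σln g = 9.9813, Σln s·ln g = 13.6766).
Solving (det = 11.9082): k = 0.52684, ln C = 1.34060.

k = 0.527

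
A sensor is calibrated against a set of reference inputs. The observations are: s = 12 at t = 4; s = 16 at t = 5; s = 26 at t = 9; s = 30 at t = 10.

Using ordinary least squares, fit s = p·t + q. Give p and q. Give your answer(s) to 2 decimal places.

Normal-equation sums: Σt·t = 222, Σt = 28, Σ1 = 4.
Moment sums: Σt·s = 662, Σs = 84.
AᵀA·[p, q]ᵀ = Aᵀs becomes [[222, 28]; [28, 4]]·[p, q]ᵀ = [662, 84]ᵀ.
det = 222·4 − 28² = 104.
p = (662·4 − 28·84)/104 = 37/13; q = (222·84 − 28·662)/104 = 14/13.

p = 2.85, q = 1.08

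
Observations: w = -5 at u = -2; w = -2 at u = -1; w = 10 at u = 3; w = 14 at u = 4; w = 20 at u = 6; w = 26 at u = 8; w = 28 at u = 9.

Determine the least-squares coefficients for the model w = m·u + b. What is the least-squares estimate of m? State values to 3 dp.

XᵀX·[m, b]ᵀ = Xᵀw reads: 211·m + 27·b = 678;  27·m + 7·b = 91.
(Σu·u = 211, Σu = 27, Σ1 = 7, Σu·w = 678, Σw = 91.)
det = 211·7 − 27² = 748.
m = (678·7 − 27·91)/748 = 2289/748; b = (211·91 − 27·678)/748 = 895/748.

m = 3.060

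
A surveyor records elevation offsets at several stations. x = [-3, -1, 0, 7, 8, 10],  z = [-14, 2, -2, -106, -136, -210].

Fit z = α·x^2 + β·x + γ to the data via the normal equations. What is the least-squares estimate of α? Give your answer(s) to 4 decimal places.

The normal system MᵀM·[α, β, γ]ᵀ = Mᵀz is [[16579, 1827, 223]; [1827, 223, 21]; [223, 21, 6]]·[α, β, γ]ᵀ = [-35022, -3890, -466]ᵀ.
Solving the 3×3 system (Gaussian elimination) gives α = -1417/724, β = -305251/216476, γ = 1147/108238.

α = -1.9572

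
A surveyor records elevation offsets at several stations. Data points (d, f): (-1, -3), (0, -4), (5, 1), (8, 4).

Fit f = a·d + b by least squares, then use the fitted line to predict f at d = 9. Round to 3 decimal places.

f̂ = 4.611

Normal-equation sums: Σd·d = 90, Σd = 12, Σ1 = 4.
And Σd·f = 40, Σf = -2.
So AᵀA·[a, b]ᵀ = Aᵀf: [[90, 12]; [12, 4]]·[a, b]ᵀ = [40, -2]ᵀ.
Δ = 90·4 − 12² = 216.
a = (40·4 − 12·(-2))/216 = 23/27; b = (90·(-2) − 12·40)/216 = -55/18.
At d = 9: f̂ = (23/27)·(9) + (-55/18)·(1) = 83/18.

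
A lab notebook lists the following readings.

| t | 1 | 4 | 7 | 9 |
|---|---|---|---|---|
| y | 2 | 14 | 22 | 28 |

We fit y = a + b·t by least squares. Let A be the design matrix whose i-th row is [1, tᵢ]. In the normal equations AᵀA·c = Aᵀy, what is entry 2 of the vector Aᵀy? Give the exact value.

Entry 2 ↔ basis t, so (Aᵀy)_{2} = Σᵢ (t)·yᵢ = (1)·(2) + (4)·(14) + (7)·(22) + (9)·(28) = 464.

464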